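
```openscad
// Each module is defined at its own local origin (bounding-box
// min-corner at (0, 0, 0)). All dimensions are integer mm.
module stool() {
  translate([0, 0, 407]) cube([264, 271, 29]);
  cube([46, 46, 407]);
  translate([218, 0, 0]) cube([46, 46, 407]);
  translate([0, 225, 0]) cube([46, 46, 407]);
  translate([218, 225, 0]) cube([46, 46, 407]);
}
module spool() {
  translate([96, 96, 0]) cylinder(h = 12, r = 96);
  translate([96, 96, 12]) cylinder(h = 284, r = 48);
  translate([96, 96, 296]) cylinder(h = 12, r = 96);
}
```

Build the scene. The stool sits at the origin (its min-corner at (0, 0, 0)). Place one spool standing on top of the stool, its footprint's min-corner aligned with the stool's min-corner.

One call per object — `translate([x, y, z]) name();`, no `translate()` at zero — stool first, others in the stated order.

stool();
translate([0, 0, 436]) spool();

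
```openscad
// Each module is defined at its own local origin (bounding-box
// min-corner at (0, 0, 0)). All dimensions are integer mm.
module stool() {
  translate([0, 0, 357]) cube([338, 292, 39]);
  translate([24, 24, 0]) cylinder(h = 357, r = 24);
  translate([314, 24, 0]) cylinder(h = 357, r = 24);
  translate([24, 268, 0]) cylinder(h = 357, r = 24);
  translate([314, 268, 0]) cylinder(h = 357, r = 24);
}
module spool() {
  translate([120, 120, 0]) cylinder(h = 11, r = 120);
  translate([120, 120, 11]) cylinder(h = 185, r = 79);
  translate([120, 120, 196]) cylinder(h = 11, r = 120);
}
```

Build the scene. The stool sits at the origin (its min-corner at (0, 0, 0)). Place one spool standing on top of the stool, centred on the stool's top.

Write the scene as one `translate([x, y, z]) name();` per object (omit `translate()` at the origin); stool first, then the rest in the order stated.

stool();
translate([49, 26, 396]) spool();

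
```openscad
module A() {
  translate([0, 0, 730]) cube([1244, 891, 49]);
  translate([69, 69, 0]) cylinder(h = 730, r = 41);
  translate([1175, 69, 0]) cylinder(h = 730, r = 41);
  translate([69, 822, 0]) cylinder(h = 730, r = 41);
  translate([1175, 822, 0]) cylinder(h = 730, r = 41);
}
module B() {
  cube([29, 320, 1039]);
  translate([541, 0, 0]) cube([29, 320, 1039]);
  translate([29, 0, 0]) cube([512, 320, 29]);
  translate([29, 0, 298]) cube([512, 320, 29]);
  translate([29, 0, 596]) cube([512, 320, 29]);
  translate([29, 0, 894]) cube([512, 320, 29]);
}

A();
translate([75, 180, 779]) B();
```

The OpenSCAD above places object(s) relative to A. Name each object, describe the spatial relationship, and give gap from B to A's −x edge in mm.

A is a table. B is a bookshelf. The bookshelf is on top of the table. The gap from the bookshelf to the table's −x edge is 75 mm.

The bookshelf's min-x is at 75; the table's min-x is 0; gap = 75 mm.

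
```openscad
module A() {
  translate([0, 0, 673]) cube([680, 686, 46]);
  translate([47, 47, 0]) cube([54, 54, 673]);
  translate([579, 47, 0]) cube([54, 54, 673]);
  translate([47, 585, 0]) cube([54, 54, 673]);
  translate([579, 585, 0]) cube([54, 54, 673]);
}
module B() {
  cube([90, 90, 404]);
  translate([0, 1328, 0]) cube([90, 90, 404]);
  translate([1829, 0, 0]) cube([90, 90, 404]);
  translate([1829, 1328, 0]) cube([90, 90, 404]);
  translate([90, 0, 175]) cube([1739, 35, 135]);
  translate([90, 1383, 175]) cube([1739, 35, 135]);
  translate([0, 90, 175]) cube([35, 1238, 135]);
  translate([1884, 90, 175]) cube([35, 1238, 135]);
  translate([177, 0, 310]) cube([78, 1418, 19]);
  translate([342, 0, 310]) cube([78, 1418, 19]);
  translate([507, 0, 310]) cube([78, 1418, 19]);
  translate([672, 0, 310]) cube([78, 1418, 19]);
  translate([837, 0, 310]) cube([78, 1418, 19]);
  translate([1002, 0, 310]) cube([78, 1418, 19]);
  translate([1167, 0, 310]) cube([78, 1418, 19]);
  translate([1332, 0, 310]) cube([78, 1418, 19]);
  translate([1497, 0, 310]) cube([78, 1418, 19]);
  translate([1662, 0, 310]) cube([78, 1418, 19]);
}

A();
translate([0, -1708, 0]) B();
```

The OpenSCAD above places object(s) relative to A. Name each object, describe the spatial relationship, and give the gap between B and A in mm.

The bed frame's nearest face is 290 mm from the table's −y face.

A is a table. B is a bed frame. The bed frame is on the floor beside the table on its −y side. The gap between the bed frame and the table is 290 mm.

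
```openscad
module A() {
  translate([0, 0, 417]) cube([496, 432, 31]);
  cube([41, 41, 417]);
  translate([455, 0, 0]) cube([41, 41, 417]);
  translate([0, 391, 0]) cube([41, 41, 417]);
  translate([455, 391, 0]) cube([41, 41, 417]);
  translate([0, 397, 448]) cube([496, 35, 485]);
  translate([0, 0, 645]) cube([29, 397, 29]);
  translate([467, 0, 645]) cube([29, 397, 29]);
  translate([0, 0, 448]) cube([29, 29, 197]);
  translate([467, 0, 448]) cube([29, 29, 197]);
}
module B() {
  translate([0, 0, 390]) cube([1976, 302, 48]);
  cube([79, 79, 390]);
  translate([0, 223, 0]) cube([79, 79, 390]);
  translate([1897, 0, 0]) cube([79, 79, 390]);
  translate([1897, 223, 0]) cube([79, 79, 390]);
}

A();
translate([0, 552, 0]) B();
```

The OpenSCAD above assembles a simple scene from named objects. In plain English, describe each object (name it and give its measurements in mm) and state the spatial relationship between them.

A is a chair: 496×432 mm seat, 31 mm thick, top at z = 448 mm, on four 41 mm square corner legs flush with the seat edges. A 35 mm thick backrest slab spans the full seat width, extending 485 mm above the seat top, its back face flush with the seat's +y edge. Two armrests of 29×29 mm section run along each side from the seat's front edge to the front of the backrest, top faces 226 mm above the seat top and outer faces flush with the seat's x-edges; a 29×29 mm post under the front of each armrest stands on the seat at the front corner.

B is a bench: a 1976×302 mm seat slab, 48 mm thick, top at z = 438 mm, on four 79×79 mm square legs flush with the seat corners and standing on z = 0.

The bench is on the floor beside the chair on its +y side.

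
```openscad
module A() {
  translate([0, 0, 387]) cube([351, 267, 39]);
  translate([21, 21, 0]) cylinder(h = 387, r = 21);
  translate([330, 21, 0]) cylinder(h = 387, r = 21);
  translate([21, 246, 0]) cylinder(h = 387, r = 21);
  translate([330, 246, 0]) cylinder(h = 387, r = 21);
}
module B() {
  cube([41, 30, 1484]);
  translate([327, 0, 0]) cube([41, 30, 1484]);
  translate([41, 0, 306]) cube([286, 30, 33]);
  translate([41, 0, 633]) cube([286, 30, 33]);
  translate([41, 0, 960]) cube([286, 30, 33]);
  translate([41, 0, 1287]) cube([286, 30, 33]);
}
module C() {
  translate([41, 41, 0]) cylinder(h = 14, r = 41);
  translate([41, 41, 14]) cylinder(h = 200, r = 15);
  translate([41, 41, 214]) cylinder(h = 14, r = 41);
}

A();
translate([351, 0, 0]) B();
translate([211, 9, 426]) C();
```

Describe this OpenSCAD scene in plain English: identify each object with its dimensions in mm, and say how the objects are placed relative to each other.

A is a simple wooden stool: a rectangular seat 351 mm (x) by 267 mm (y), 39 mm thick, top face at z = 426 mm, on four round legs, each 42 mm in diameter. The legs rest on z = 0, each leg's axis is inset half a diameter from the nearest pair of seat edges (so the leg's bounding box is flush with the corner).

B is a straight ladder. Two 41×30 mm vertical rails, 1484 mm tall, stand 368 mm apart (outside-to-outside) with their front faces coplanar on the −y side. 4 rungs, each 30 mm deep and 33 mm tall, span between the inner faces of the rails, front faces flush with the rails. The lowest rung's underside is at z = 306 mm and rungs are spaced 327 mm apart (underside to underside).

C is a spool: two coaxial disc flanges of radius 41 mm and thickness 14 mm, joined by a core cylinder of radius 15 mm and height 200 mm. The lower flange rests on z = 0 and the three cylinders share a vertical axis.

The ladder is against the stool's +x side, with their −y faces flush. The spool is on top of the stool.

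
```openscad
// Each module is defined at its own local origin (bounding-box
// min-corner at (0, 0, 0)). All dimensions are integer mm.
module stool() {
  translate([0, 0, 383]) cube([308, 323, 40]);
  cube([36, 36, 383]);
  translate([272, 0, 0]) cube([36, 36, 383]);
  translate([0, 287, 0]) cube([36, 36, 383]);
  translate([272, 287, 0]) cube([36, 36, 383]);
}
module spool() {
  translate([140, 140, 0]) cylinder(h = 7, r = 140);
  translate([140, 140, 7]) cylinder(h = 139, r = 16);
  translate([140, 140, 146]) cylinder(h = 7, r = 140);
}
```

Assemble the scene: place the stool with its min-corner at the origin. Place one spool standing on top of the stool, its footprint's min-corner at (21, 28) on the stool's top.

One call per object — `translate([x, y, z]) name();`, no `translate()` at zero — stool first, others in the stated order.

stool();
translate([21, 28, 423]) spool();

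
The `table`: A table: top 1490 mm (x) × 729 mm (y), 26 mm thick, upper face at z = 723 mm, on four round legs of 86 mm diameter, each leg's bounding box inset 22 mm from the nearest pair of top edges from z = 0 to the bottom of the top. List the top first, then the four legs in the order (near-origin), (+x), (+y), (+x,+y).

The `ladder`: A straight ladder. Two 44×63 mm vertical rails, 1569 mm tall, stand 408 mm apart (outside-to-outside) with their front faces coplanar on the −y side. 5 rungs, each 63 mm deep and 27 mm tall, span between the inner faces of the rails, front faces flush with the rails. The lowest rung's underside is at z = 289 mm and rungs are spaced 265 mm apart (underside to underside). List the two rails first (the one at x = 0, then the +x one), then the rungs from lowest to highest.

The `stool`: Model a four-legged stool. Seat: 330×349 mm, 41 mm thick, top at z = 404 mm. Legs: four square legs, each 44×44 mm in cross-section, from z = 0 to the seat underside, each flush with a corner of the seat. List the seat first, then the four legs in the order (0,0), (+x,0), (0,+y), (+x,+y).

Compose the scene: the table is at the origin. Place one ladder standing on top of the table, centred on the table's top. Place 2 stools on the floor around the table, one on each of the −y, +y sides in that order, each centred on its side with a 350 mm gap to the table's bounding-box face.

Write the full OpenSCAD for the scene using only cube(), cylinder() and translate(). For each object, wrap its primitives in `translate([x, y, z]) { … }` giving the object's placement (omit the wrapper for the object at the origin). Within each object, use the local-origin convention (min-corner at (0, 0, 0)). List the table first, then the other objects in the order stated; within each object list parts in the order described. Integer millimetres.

translate([0, 0, 697]) cube([1490, 729, 26]);
translate([65, 65, 0]) cylinder(h = 697, r = 43);
translate([1425, 65, 0]) cylinder(h = 697, r = 43);
translate([65, 664, 0]) cylinder(h = 697, r = 43);
translate([1425, 664, 0]) cylinder(h = 697, r = 43);
translate([541, 333, 723]) {
  cube([44, 63, 1569]);
  translate([364, 0, 0]) cube([44, 63, 1569]);
  translate([44, 0, 289]) cube([320, 63, 27]);
  translate([44, 0, 554]) cube([320, 63, 27]);
  translate([44, 0, 819]) cube([320, 63, 27]);
  translate([44, 0, 1084]) cube([320, 63, 27]);
  translate([44, 0, 1349]) cube([320, 63, 27]);
}
translate([580, -699, 0]) {
  translate([0, 0, 363]) cube([330, 349, 41]);
  cube([44, 44, 363]);
  translate([286, 0, 0]) cube([44, 44, 363]);
  translate([0, 305, 0]) cube([44, 44, 363]);
  translate([286, 305, 0]) cube([44, 44, 363]);
}
translate([580, 1079, 0]) {
  translate([0, 0, 363]) cube([330, 349, 41]);
  cube([44, 44, 363]);
  translate([286, 0, 0]) cube([44, 44, 363]);
  translate([0, 305, 0]) cube([44, 44, 363]);
  translate([286, 305, 0]) cube([44, 44, 363]);
}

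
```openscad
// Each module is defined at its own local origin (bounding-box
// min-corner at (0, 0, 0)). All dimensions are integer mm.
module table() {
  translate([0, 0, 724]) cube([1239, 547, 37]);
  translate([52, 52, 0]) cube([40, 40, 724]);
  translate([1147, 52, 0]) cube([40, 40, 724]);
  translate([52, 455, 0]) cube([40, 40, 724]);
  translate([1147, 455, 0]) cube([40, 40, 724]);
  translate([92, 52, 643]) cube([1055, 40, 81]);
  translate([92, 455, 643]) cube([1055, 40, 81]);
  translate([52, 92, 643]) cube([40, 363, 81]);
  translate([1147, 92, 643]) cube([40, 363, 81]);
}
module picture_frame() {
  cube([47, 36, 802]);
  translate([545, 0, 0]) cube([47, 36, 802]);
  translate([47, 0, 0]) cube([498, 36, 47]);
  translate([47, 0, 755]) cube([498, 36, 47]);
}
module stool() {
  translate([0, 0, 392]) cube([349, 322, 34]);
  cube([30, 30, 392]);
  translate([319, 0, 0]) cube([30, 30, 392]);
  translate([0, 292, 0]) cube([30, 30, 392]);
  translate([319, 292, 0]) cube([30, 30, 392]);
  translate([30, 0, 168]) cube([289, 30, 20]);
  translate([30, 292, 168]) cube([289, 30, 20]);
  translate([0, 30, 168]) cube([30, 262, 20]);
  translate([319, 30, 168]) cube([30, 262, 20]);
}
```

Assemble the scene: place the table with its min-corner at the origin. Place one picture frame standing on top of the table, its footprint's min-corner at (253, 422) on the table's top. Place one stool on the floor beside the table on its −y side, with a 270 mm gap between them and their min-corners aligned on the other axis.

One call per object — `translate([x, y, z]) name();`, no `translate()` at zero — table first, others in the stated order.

table();
translate([253, 422, 761]) picture_frame();
translate([0, -592, 0]) stool();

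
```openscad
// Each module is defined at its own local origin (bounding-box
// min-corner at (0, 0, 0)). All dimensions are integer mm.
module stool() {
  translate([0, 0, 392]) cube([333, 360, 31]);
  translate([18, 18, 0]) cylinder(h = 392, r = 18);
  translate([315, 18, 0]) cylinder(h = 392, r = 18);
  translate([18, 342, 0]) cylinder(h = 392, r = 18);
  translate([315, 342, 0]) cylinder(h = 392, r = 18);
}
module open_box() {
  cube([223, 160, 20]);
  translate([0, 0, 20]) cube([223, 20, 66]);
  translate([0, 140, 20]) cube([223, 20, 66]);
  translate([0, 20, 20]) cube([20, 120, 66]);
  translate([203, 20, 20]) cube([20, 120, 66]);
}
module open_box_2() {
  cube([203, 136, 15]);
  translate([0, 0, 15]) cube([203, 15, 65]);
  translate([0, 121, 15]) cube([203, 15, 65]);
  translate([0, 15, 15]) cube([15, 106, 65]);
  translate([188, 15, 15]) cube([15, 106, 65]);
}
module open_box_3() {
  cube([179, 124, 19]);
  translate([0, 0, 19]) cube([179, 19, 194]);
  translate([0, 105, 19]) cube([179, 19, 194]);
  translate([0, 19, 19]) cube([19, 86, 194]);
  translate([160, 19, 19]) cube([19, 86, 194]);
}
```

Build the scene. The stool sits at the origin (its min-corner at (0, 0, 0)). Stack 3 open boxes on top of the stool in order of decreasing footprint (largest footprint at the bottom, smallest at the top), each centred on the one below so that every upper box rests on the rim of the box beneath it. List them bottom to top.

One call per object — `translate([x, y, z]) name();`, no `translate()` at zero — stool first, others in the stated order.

stool();
translate([55, 100, 423]) open_box();
translate([65, 112, 509]) open_box_2();
translate([77, 118, 589]) open_box_3();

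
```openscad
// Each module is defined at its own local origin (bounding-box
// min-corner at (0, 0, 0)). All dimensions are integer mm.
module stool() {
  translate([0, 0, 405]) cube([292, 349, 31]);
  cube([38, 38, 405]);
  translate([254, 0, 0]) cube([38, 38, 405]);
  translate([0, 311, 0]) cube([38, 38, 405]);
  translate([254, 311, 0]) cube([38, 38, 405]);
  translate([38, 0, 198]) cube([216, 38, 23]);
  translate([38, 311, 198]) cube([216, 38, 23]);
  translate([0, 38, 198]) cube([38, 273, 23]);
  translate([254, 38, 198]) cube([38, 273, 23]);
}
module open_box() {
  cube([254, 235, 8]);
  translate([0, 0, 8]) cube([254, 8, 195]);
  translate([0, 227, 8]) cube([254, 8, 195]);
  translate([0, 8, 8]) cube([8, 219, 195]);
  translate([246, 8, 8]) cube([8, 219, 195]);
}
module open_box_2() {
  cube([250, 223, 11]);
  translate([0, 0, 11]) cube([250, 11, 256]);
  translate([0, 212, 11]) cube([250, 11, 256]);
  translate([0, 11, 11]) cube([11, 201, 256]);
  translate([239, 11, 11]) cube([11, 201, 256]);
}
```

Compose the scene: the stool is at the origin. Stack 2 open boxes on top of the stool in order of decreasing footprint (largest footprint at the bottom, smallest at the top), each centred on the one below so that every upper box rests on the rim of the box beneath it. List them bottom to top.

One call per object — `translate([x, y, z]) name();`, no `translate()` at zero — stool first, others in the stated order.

stool();
translate([19, 57, 436]) open_box();
translate([21, 63, 639]) open_box_2();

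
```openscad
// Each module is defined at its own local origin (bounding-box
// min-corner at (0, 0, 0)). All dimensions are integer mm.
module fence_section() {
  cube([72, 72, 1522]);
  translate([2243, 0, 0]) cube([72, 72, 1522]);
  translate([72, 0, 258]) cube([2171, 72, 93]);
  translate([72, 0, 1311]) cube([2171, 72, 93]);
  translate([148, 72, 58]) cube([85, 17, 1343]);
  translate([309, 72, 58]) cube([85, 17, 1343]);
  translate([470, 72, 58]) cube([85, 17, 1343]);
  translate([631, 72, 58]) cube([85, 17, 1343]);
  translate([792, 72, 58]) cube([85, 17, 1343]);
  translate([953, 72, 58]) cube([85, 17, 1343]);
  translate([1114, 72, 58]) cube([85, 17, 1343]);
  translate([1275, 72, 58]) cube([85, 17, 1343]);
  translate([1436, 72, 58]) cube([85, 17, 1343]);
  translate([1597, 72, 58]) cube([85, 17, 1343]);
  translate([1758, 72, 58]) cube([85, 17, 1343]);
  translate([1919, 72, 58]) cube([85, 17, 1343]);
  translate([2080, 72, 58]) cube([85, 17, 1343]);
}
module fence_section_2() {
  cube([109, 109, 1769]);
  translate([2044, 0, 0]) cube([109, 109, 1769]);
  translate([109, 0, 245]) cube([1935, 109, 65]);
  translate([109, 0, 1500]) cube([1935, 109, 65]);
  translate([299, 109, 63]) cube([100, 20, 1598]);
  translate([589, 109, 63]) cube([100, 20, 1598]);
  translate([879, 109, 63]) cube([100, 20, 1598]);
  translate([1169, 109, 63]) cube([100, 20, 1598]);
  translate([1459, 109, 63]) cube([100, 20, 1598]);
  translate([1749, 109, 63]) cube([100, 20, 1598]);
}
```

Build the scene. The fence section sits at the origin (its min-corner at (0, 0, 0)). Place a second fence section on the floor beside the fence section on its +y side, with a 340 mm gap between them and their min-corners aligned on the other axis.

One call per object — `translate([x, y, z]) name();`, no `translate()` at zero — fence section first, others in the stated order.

fence_section();
translate([0, 429, 0]) fence_section_2();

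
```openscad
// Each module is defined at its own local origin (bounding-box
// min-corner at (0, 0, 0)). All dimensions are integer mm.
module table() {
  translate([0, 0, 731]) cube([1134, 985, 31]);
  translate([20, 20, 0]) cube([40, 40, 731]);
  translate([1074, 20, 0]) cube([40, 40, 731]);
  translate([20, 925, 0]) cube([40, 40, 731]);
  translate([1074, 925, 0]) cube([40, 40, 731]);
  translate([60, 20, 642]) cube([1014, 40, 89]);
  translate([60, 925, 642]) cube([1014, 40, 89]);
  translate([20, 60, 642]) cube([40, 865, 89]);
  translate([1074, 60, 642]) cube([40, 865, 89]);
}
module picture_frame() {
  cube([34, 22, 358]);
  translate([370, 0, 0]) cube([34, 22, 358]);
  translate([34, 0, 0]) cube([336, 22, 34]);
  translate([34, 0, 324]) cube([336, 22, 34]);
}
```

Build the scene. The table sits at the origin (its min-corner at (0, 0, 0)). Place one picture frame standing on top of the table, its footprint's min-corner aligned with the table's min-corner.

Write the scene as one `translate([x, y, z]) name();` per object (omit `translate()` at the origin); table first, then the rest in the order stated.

table();
translate([0, 0, 762]) picture_frame();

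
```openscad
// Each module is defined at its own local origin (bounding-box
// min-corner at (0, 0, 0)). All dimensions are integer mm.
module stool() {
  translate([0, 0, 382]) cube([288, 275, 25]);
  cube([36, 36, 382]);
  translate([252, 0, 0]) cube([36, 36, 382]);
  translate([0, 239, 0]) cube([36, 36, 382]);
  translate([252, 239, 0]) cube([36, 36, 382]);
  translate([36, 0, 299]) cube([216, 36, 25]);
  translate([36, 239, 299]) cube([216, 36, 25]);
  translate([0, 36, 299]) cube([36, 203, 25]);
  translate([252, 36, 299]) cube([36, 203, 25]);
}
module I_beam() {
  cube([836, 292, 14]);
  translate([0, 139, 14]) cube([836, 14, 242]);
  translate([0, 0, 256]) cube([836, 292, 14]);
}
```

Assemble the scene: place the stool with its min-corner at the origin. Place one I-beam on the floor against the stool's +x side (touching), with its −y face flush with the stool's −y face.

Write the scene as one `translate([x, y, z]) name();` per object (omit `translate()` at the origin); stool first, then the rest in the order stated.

stool();
translate([288, 0, 0]) I_beam();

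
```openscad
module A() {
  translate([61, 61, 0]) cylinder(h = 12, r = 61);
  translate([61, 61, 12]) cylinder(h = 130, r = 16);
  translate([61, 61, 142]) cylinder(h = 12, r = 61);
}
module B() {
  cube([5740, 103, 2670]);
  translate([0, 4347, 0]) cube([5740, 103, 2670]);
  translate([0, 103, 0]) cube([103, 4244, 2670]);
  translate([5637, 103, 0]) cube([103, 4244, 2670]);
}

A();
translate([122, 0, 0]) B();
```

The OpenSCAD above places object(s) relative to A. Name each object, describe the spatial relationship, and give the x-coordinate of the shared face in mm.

The spool's +x face and the house frame's −x face are both at x = 122 mm.

A is a spool. B is a house frame. The house frame is against the spool's +x side, with their −y faces flush. The x-coordinate of the shared face is 122 mm.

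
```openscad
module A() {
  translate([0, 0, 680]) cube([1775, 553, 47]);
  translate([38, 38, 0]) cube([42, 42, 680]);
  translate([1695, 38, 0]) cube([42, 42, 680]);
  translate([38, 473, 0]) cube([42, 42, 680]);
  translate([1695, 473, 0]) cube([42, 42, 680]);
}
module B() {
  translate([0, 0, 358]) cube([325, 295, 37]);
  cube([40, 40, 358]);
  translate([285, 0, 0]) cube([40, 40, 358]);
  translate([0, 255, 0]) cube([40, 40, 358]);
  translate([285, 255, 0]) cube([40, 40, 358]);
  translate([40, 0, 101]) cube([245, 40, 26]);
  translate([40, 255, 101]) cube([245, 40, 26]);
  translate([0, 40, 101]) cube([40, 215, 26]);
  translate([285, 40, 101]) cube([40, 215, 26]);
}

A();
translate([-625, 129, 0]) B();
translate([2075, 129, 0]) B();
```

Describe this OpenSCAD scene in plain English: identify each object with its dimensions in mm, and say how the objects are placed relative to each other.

A is a table with a 1775×553 mm rectangular top, 47 mm thick, top surface at z = 727 mm, supported by four 42×42 mm square legs, each inset 38 mm from the nearest pair of top edges, running from the floor.

B is a simple wooden stool: a rectangular seat 325 mm (x) by 295 mm (y), 37 mm thick, top face at z = 395 mm, on four square legs, each 40×40 mm in cross-section. The legs rest on z = 0, each flush with a corner of the seat. Four stretchers, 40 mm wide and 26 mm tall, connect adjacent legs with their undersides at z = 101 mm, each running between the inner faces of the legs it joins and aligned with the legs' outer faces on the other axis.

Two stools sit around the table at the −x, +x sides.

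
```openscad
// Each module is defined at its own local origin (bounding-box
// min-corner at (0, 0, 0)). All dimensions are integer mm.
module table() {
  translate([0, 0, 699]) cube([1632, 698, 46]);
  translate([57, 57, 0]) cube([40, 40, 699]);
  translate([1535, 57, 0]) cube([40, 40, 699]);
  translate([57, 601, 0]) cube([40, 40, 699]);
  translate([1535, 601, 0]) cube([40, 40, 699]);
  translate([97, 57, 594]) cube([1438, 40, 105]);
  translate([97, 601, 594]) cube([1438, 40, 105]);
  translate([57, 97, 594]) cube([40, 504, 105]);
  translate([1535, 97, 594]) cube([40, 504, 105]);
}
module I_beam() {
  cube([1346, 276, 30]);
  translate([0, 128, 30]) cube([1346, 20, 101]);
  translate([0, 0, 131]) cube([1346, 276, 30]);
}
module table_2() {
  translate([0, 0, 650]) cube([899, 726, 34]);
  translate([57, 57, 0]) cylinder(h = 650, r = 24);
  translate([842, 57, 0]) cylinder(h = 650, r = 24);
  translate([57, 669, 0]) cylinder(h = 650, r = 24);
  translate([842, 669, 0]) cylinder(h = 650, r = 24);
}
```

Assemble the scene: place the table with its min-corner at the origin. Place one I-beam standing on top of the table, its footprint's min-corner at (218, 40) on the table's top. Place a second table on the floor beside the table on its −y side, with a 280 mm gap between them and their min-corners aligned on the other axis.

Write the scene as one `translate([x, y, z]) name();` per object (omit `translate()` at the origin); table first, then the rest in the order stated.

table();
translate([218, 40, 745]) I_beam();
translate([0, -1006, 0]) table_2();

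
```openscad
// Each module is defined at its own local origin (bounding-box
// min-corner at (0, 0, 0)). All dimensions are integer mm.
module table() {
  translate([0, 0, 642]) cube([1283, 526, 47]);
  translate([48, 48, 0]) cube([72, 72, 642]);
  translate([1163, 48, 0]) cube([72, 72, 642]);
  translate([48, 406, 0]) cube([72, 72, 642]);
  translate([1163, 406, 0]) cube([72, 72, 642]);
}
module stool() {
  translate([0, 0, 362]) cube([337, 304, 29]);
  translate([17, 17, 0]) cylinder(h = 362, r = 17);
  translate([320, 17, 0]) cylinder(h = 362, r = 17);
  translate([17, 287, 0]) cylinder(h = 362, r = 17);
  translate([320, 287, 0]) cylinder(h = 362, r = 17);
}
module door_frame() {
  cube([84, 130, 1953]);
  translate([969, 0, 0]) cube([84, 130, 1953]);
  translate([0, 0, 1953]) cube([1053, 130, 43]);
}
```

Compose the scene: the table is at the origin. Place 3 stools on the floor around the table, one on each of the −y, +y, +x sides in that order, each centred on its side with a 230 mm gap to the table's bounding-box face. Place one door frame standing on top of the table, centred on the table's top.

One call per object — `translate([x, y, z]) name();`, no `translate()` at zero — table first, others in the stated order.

table();
translate([473, -534, 0]) stool();
translate([473, 756, 0]) stool();
translate([1513, 111, 0]) stool();
translate([115, 198, 689]) door_frame();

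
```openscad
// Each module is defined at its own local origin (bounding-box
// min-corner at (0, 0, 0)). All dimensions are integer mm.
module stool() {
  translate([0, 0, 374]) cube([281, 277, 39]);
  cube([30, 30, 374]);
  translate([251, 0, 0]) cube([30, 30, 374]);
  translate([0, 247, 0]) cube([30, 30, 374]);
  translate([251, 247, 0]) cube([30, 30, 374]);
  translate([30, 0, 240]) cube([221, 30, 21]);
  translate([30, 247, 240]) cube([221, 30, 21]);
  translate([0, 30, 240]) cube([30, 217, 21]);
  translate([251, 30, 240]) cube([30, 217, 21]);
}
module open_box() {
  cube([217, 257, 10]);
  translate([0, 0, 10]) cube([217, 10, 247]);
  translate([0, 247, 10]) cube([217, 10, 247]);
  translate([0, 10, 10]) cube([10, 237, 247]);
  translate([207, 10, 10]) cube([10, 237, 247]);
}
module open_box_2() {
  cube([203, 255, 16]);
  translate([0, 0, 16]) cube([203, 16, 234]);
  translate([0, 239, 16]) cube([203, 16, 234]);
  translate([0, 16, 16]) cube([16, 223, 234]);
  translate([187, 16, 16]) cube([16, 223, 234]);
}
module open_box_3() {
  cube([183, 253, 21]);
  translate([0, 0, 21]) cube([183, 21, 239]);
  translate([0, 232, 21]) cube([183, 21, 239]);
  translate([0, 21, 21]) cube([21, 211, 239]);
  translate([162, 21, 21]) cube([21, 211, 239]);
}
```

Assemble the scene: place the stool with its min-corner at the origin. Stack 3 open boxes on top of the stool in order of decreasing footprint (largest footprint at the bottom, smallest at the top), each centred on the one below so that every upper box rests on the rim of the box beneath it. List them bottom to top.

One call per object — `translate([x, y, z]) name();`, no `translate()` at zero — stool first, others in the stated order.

stool();
translate([32, 10, 413]) open_box();
translate([39, 11, 670]) open_box_2();
translate([49, 12, 920]) open_box_3();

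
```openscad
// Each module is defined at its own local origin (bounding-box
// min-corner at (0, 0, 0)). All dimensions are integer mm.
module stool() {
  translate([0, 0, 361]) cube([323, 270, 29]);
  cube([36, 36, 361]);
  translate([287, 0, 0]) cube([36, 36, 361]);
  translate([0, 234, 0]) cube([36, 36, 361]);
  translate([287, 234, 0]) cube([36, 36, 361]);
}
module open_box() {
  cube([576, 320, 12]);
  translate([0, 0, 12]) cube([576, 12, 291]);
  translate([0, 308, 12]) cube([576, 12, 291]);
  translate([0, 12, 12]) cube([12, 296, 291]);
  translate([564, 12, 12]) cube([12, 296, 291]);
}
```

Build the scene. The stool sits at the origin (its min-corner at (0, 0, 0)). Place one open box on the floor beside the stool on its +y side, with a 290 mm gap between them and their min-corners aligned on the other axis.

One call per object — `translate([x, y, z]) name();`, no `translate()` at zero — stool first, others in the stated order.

stool();
translate([0, 560, 0]) open_box();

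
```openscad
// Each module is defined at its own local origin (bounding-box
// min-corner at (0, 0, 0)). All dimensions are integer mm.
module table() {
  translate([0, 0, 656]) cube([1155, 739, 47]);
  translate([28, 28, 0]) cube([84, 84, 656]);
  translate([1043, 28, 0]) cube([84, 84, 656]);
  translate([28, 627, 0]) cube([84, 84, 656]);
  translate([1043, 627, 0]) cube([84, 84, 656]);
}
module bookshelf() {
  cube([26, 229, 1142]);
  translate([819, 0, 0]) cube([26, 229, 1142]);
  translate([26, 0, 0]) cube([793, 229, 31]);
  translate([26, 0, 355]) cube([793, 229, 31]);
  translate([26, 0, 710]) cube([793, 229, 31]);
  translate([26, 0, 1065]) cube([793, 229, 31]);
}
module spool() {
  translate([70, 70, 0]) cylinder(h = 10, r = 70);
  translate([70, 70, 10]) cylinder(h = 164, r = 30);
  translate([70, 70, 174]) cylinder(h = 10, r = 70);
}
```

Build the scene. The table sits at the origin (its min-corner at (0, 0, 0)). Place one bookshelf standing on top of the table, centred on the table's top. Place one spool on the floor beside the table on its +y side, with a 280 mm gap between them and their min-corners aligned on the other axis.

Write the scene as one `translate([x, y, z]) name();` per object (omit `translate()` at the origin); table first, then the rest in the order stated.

table();
translate([155, 255, 703]) bookshelf();
translate([0, 1019, 0]) spool();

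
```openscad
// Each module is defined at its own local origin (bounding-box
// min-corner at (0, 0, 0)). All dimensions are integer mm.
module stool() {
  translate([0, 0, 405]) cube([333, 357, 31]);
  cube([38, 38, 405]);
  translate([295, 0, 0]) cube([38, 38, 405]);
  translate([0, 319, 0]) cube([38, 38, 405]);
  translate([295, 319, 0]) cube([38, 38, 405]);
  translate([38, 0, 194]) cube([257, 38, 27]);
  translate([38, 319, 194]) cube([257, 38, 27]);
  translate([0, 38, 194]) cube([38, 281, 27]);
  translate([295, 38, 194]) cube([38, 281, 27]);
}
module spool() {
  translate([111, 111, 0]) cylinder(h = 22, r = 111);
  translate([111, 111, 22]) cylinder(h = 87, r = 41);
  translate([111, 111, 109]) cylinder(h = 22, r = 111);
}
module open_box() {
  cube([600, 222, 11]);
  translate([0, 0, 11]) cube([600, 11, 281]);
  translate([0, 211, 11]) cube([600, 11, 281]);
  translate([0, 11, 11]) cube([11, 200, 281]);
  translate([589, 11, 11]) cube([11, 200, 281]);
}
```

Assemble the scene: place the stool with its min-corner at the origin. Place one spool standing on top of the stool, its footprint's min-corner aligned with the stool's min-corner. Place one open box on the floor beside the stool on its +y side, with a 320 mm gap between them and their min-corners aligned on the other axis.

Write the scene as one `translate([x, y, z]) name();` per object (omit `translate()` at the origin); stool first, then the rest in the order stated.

stool();
translate([0, 0, 436]) spool();
translate([0, 677, 0]) open_box();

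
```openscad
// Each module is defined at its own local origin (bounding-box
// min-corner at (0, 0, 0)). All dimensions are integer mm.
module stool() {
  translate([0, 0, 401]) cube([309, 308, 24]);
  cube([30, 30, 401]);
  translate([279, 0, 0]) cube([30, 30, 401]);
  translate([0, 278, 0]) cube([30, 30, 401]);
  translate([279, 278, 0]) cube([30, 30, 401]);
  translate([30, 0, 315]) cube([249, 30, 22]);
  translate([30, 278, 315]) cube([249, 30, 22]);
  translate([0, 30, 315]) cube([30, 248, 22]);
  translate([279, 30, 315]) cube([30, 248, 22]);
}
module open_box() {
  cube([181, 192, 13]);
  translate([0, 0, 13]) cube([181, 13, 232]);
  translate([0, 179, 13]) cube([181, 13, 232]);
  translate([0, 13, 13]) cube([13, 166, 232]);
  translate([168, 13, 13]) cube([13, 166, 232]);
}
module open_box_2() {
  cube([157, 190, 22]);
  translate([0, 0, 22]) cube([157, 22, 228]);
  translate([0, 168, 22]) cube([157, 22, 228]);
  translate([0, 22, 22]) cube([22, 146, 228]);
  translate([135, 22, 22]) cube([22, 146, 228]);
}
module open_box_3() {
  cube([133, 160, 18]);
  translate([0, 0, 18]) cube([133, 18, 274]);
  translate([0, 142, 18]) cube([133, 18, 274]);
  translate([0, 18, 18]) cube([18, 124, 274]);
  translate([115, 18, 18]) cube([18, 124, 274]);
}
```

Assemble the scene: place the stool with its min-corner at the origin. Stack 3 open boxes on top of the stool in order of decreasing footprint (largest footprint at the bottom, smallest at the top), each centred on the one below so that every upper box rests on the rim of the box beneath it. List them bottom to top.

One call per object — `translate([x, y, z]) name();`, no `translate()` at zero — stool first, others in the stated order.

stool();
translate([64, 58, 425]) open_box();
translate([76, 59, 670]) open_box_2();
translate([88, 74, 920]) open_box_3();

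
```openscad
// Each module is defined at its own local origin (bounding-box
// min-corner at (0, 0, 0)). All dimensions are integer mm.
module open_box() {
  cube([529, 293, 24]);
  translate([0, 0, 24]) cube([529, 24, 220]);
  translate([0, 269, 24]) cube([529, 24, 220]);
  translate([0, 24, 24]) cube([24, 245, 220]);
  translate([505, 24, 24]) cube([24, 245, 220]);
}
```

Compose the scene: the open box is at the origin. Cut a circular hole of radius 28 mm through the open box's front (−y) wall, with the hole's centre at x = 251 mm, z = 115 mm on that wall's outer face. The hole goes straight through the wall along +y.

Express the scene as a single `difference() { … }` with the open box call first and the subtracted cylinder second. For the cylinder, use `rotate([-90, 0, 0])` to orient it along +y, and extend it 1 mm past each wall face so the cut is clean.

difference() {
  open_box();
  translate([251, -1, 115]) rotate([-90, 0, 0]) cylinder(h = 26, r = 28);
}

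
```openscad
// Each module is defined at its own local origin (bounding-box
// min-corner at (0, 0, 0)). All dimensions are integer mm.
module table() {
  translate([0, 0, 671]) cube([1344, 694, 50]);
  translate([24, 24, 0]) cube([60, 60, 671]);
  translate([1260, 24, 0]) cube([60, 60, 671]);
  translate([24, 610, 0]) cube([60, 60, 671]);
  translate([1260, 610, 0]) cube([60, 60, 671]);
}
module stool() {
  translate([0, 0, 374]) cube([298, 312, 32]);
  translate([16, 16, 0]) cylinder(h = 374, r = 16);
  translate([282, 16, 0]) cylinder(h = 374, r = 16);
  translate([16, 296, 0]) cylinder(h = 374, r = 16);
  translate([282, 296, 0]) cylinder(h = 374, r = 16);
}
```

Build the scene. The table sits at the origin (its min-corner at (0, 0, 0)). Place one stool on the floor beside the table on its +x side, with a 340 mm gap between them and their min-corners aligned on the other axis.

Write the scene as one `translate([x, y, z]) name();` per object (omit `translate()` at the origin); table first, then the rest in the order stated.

table();
translate([1684, 0, 0]) stool();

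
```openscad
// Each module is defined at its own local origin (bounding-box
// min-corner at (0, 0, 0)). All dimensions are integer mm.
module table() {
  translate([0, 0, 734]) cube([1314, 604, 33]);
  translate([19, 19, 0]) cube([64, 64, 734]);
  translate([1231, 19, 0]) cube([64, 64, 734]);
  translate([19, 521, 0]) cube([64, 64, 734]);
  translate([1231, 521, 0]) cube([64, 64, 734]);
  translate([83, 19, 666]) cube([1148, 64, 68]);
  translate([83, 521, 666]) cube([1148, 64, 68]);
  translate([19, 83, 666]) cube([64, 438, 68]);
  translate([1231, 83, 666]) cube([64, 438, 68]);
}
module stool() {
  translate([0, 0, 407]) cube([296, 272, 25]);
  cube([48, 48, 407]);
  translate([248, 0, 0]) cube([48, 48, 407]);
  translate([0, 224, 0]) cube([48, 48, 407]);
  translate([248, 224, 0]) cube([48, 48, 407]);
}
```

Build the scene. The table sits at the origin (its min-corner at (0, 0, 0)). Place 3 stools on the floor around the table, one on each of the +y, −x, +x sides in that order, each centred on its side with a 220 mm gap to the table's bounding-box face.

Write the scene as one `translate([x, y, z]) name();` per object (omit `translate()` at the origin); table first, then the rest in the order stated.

table();
translate([509, 824, 0]) stool();
translate([-516, 166, 0]) stool();
translate([1534, 166, 0]) stool();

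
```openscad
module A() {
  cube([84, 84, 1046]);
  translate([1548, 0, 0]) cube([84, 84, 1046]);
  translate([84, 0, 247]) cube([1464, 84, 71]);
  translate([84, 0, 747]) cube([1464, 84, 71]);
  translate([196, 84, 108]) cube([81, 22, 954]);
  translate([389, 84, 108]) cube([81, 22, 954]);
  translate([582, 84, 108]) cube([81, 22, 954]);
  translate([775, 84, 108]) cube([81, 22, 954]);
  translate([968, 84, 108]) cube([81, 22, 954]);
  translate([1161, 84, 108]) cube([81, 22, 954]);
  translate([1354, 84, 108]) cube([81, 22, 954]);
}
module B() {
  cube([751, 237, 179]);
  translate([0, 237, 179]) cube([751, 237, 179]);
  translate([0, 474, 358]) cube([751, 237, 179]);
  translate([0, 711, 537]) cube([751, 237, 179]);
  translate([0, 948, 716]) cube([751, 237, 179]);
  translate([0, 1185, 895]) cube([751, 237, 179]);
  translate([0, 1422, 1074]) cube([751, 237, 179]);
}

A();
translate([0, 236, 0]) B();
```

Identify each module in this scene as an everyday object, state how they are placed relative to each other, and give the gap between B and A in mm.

The staircase's nearest face is 130 mm from the fence section's +y face.

A is a fence section. B is a staircase. The staircase is on the floor beside the fence section on its +y side. The gap between the staircase and the fence section is 130 mm.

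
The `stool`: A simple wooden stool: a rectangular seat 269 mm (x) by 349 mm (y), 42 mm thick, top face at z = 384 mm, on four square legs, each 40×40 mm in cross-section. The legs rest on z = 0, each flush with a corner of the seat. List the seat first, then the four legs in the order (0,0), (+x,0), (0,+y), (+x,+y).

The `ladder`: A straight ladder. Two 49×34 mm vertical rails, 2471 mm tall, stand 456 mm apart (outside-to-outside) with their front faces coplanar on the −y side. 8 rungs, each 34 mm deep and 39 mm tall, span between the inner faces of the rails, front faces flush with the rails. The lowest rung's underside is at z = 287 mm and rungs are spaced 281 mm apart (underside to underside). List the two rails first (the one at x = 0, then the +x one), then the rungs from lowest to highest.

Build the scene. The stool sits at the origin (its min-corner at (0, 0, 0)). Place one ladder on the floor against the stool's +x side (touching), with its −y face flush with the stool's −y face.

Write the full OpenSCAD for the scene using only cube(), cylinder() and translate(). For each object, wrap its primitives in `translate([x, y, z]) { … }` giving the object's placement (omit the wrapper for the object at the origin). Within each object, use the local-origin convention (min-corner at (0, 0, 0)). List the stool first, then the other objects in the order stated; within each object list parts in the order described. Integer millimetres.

translate([0, 0, 342]) cube([269, 349, 42]);
cube([40, 40, 342]);
translate([229, 0, 0]) cube([40, 40, 342]);
translate([0, 309, 0]) cube([40, 40, 342]);
translate([229, 309, 0]) cube([40, 40, 342]);
translate([269, 0, 0]) {
  cube([49, 34, 2471]);
  translate([407, 0, 0]) cube([49, 34, 2471]);
  translate([49, 0, 287]) cube([358, 34, 39]);
  translate([49, 0, 568]) cube([358, 34, 39]);
  translate([49, 0, 849]) cube([358, 34, 39]);
  translate([49, 0, 1130]) cube([358, 34, 39]);
  translate([49, 0, 1411]) cube([358, 34, 39]);
  translate([49, 0, 1692]) cube([358, 34, 39]);
  translate([49, 0, 1973]) cube([358, 34, 39]);
  translate([49, 0, 2254]) cube([358, 34, 39]);
}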